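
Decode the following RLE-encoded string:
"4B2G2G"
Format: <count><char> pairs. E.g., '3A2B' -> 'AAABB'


Expanding each <count><char> pair:
  4B -> 'BBBB'
  2G -> 'GG'
  2G -> 'GG'

Decoded = BBBBGGGG


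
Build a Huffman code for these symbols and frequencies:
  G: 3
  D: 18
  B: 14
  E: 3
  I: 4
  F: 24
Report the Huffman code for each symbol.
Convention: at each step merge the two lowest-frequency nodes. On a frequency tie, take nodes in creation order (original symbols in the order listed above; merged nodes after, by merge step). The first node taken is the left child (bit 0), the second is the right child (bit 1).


Huffman tree construction:
Step 1: Merge G(3) + E(3) = 6
Step 2: Merge I(4) + (G+E)(6) = 10
Step 3: Merge (I+(G+E))(10) + B(14) = 24
Step 4: Merge D(18) + F(24) = 42
Step 5: Merge ((I+(G+E))+B)(24) + (D+F)(42) = 66
Read each symbol's code off the tree from the root (left child = 0, right child = 1).

Codes:
  G: 0010 (length 4)
  D: 10 (length 2)
  B: 01 (length 2)
  E: 0011 (length 4)
  I: 000 (length 3)
  F: 11 (length 2)
Average code length: 148/66 = 2.2424 bits/symbol


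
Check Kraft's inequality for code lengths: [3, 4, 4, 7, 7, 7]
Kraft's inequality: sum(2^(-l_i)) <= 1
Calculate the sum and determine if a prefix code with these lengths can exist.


Sum = 2^(-3) + 2^(-4) + 2^(-4) + 2^(-7) + 2^(-7) + 2^(-7)
    = 0.125 + 0.0625 + 0.0625 + 0.0078125 + 0.0078125 + 0.0078125
    = 35/128 = 0.2734375
Since 0.2734375 <= 1, Kraft's inequality IS satisfied.
A prefix code with these lengths CAN exist.

Kraft sum = 0.2734375. Satisfied.


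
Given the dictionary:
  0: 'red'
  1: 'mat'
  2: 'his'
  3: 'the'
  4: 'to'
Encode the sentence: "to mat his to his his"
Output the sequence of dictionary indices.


Look up each word in the dictionary:
  'to' -> 4
  'mat' -> 1
  'his' -> 2
  'to' -> 4
  'his' -> 2
  'his' -> 2

Encoded: [4, 1, 2, 4, 2, 2]


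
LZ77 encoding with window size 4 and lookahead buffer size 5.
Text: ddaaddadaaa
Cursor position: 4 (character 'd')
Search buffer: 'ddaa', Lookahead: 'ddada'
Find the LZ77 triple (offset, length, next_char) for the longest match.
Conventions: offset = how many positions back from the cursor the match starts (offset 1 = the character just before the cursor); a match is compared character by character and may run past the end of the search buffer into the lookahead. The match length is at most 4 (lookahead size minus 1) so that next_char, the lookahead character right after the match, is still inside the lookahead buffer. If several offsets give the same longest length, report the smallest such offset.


Try each offset into the search buffer:
  offset=1 (pos 3, char 'a'): match length 0
  offset=2 (pos 2, char 'a'): match length 0
  offset=3 (pos 1, char 'd'): match length 1
  offset=4 (pos 0, char 'd'): match length 3
Longest match has length 3 at offset 4.
next_char = character at position 4 + 3 = 7 -> 'd'

Best match: offset=4, length=3 (matching 'dda' starting at position 0)
LZ77 triple: (4, 3, 'd')


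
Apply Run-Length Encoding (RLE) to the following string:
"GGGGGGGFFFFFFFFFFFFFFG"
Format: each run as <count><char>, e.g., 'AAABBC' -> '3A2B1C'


Scanning runs left to right:
  i=0: run of 'G' x 7 -> '7G'
  i=7: run of 'F' x 14 -> '14F'
  i=21: run of 'G' x 1 -> '1G'

RLE = 7G14F1G


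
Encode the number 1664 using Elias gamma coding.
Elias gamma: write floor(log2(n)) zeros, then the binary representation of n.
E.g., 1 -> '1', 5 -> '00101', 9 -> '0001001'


num_bits = floor(log2(1664)) + 1 = 11
leading_zeros = num_bits - 1 = 10
binary(1664) = 11010000000

Elias gamma(1664) = '0000000000' + '11010000000' = 000000000011010000000 (21 bits)


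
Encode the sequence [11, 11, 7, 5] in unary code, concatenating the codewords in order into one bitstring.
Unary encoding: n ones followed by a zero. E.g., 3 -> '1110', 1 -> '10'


Encode each number as n ones followed by a terminating 0:
  11 -> 111111111110 (12 bits)
  11 -> 111111111110 (12 bits)
  7 -> 11111110 (8 bits)
  5 -> 111110 (6 bits)
Total length = 12 + 12 + 8 + 6 = 38 bits.

Unary([11, 11, 7, 5]) = 11111111111011111111111011111110111110 (38 bits)


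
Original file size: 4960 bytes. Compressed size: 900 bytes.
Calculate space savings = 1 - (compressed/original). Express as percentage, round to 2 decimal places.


ratio = compressed/original = 900/4960 = 0.181452
savings = 1 - ratio = 1 - 0.181452 = 0.818548
as a percentage: 0.818548 * 100 = 81.85%

Space savings = 1 - 900/4960 = 81.85%


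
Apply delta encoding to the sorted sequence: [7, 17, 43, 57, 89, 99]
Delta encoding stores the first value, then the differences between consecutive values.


First value: 7
Deltas:
  17 - 7 = 10
  43 - 17 = 26
  57 - 43 = 14
  89 - 57 = 32
  99 - 89 = 10


Delta encoded: [7, 10, 26, 14, 32, 10]


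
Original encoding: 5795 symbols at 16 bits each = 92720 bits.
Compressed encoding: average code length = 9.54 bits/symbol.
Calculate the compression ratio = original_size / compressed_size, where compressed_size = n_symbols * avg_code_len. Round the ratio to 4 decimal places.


original_size = n_symbols * orig_bits = 5795 * 16 = 92720 bits
compressed_size = n_symbols * avg_code_len = 5795 * 9.54 = 55284.3 bits
ratio = original_size / compressed_size = 92720 / 55284.3 = 1.6771

Compression ratio = 1.6771


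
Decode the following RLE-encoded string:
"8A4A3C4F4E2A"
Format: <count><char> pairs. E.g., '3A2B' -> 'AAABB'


Expanding each <count><char> pair:
  8A -> 'AAAAAAAA'
  4A -> 'AAAA'
  3C -> 'CCC'
  4F -> 'FFFF'
  4E -> 'EEEE'
  2A -> 'AA'

Decoded = AAAAAAAAAAAACCCFFFFEEEEAA


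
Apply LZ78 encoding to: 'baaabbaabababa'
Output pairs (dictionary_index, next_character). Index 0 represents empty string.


LZ78 encoding steps:
Dictionary: {0: ''}
Step 1: w='' (idx 0), next='b' -> output (0, 'b'), add 'b' as idx 1
Step 2: w='' (idx 0), next='a' -> output (0, 'a'), add 'a' as idx 2
Step 3: w='a' (idx 2), next='a' -> output (2, 'a'), add 'aa' as idx 3
Step 4: w='b' (idx 1), next='b' -> output (1, 'b'), add 'bb' as idx 4
Step 5: w='aa' (idx 3), next='b' -> output (3, 'b'), add 'aab' as idx 5
Step 6: w='a' (idx 2), next='b' -> output (2, 'b'), add 'ab' as idx 6
Step 7: w='ab' (idx 6), next='a' -> output (6, 'a'), add 'aba' as idx 7


Encoded: [(0, 'b'), (0, 'a'), (2, 'a'), (1, 'b'), (3, 'b'), (2, 'b'), (6, 'a')]


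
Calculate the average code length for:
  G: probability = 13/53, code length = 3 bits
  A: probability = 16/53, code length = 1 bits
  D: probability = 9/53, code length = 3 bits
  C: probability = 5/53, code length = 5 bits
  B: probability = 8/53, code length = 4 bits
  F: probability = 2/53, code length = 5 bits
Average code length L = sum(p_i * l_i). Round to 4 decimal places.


Weighted contributions p_i * l_i:
  G: (13/53) * 3 = 39/53
  A: (16/53) * 1 = 16/53
  D: (9/53) * 3 = 27/53
  C: (5/53) * 5 = 25/53
  B: (8/53) * 4 = 32/53
  F: (2/53) * 5 = 10/53
Sum = (39 + 16 + 27 + 25 + 32 + 10)/53 = 149/53

L = 149/53 = 2.8113 bits/symbol


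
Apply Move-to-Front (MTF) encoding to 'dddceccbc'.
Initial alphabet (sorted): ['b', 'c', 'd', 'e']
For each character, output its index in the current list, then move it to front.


MTF encoding:
'd': index 2 in ['b', 'c', 'd', 'e'] -> ['d', 'b', 'c', 'e']
'd': index 0 in ['d', 'b', 'c', 'e'] -> ['d', 'b', 'c', 'e']
'd': index 0 in ['d', 'b', 'c', 'e'] -> ['d', 'b', 'c', 'e']
'c': index 2 in ['d', 'b', 'c', 'e'] -> ['c', 'd', 'b', 'e']
'e': index 3 in ['c', 'd', 'b', 'e'] -> ['e', 'c', 'd', 'b']
'c': index 1 in ['e', 'c', 'd', 'b'] -> ['c', 'e', 'd', 'b']
'c': index 0 in ['c', 'e', 'd', 'b'] -> ['c', 'e', 'd', 'b']
'b': index 3 in ['c', 'e', 'd', 'b'] -> ['b', 'c', 'e', 'd']
'c': index 1 in ['b', 'c', 'e', 'd'] -> ['c', 'b', 'e', 'd']


Output: [2, 0, 0, 2, 3, 1, 0, 3, 1]


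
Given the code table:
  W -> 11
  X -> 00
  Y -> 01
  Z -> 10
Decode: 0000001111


Decoding:
00 -> X
00 -> X
00 -> X
11 -> W
11 -> W


Result: XXXWW


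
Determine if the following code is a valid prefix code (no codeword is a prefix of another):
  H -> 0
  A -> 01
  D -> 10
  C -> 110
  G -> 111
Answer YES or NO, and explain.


Checking each pair (does one codeword prefix another?):
  H='0' vs A='01': prefix -- VIOLATION

NO -- this is NOT a valid prefix code. H (0) is a prefix of A (01).


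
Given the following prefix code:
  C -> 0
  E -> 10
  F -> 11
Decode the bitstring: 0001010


Decoding step by step:
Bits 0 -> C
Bits 0 -> C
Bits 0 -> C
Bits 10 -> E
Bits 10 -> E


Decoded message: CCCEE


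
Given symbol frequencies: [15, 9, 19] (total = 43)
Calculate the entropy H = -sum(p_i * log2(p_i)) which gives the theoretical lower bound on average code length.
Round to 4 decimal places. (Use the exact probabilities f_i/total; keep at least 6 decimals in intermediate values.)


Per-symbol terms -p_i * log2(p_i) with p_i = f_i/43:
  p = 15/43 = 0.348837: log2(p) = -1.519374, -p*log2(p) = 0.530014
  p = 9/43 = 0.209302: log2(p) = -2.256340, -p*log2(p) = 0.472257
  p = 19/43 = 0.441860: log2(p) = -1.178337, -p*log2(p) = 0.520661
H = 0.530014 + 0.472257 + 0.520661 = 1.522932

H = 1.5229 bits/symbol


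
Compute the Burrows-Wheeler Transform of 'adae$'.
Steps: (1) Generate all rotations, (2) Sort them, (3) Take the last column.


Rotations (sorted):
  0: $adae -> last char: e
  1: adae$ -> last char: $
  2: ae$ad -> last char: d
  3: dae$a -> last char: a
  4: e$ada -> last char: a


BWT = e$daa


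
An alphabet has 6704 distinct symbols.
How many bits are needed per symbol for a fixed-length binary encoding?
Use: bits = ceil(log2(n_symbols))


log2(6704) = 12.7108
Bracket: 2^12 = 4096 < 6704 <= 2^13 = 8192
So ceil(log2(6704)) = 13

bits = ceil(log2(6704)) = ceil(12.7108) = 13 bits


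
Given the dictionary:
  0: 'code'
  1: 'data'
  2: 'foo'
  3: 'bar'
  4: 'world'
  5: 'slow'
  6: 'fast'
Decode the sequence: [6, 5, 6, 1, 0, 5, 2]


Look up each index in the dictionary:
  6 -> 'fast'
  5 -> 'slow'
  6 -> 'fast'
  1 -> 'data'
  0 -> 'code'
  5 -> 'slow'
  2 -> 'foo'

Decoded: "fast slow fast data code slow foo"


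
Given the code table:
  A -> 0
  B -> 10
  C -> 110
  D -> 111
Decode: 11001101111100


Decoding:
110 -> C
0 -> A
110 -> C
111 -> D
110 -> C
0 -> A


Result: CACDCA


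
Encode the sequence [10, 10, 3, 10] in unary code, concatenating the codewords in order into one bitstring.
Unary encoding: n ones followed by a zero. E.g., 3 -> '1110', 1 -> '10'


Encode each number as n ones followed by a terminating 0:
  10 -> 11111111110 (11 bits)
  10 -> 11111111110 (11 bits)
  3 -> 1110 (4 bits)
  10 -> 11111111110 (11 bits)
Total length = 11 + 11 + 4 + 11 = 37 bits.

Unary([10, 10, 3, 10]) = 1111111111011111111110111011111111110 (37 bits)


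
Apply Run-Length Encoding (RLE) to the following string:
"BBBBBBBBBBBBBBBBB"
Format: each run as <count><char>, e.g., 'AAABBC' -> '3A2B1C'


Scanning runs left to right:
  i=0: run of 'B' x 17 -> '17B'

RLE = 17B


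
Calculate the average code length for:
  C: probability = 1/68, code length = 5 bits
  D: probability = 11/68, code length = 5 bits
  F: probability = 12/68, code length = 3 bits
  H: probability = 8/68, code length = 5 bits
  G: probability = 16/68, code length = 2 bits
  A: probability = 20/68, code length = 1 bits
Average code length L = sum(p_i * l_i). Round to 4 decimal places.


Weighted contributions p_i * l_i:
  C: (1/68) * 5 = 5/68
  D: (11/68) * 5 = 55/68
  F: (12/68) * 3 = 36/68
  H: (8/68) * 5 = 40/68
  G: (16/68) * 2 = 32/68
  A: (20/68) * 1 = 20/68
Sum = (5 + 55 + 36 + 40 + 32 + 20)/68 = 188/68

L = 188/68 = 2.7647 bits/symbol


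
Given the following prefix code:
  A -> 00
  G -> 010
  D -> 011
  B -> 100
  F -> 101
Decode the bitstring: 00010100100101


Decoding step by step:
Bits 00 -> A
Bits 010 -> G
Bits 100 -> B
Bits 100 -> B
Bits 101 -> F


Decoded message: AGBBF


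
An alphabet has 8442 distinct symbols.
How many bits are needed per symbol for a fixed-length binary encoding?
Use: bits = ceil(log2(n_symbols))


log2(8442) = 13.0434
Bracket: 2^13 = 8192 < 8442 <= 2^14 = 16384
So ceil(log2(8442)) = 14

bits = ceil(log2(8442)) = ceil(13.0434) = 14 bits


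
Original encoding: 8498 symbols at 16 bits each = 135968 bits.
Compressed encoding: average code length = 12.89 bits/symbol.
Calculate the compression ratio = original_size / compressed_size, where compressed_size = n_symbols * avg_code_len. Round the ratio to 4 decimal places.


original_size = n_symbols * orig_bits = 8498 * 16 = 135968 bits
compressed_size = n_symbols * avg_code_len = 8498 * 12.89 = 109539.22 bits
ratio = original_size / compressed_size = 135968 / 109539.22 = 1.2413

Compression ratio = 1.2413


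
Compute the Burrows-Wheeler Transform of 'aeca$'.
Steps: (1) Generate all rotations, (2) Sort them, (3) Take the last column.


Rotations (sorted):
  0: $aeca -> last char: a
  1: a$aec -> last char: c
  2: aeca$ -> last char: $
  3: ca$ae -> last char: e
  4: eca$a -> last char: a


BWT = ac$ea


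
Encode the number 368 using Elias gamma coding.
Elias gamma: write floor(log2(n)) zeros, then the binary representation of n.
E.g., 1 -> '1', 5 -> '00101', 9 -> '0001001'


num_bits = floor(log2(368)) + 1 = 9
leading_zeros = num_bits - 1 = 8
binary(368) = 101110000

Elias gamma(368) = '00000000' + '101110000' = 00000000101110000 (17 bits)


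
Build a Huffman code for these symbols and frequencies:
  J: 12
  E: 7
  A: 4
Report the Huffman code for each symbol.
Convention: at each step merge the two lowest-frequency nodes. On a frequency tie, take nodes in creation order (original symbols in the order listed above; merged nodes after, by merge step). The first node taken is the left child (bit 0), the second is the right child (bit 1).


Huffman tree construction:
Step 1: Merge A(4) + E(7) = 11
Step 2: Merge (A+E)(11) + J(12) = 23
Read each symbol's code off the tree from the root (left child = 0, right child = 1).

Codes:
  J: 1 (length 1)
  E: 01 (length 2)
  A: 00 (length 2)
Average code length: 34/23 = 1.4783 bits/symbol


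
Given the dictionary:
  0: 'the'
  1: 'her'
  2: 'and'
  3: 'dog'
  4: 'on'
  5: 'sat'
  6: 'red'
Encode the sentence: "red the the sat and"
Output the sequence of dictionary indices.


Look up each word in the dictionary:
  'red' -> 6
  'the' -> 0
  'the' -> 0
  'sat' -> 5
  'and' -> 2

Encoded: [6, 0, 0, 5, 2]


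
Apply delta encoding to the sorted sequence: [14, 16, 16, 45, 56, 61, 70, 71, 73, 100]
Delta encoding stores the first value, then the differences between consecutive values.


First value: 14
Deltas:
  16 - 14 = 2
  16 - 16 = 0
  45 - 16 = 29
  56 - 45 = 11
  61 - 56 = 5
  70 - 61 = 9
  71 - 70 = 1
  73 - 71 = 2
  100 - 73 = 27


Delta encoded: [14, 2, 0, 29, 11, 5, 9, 1, 2, 27]


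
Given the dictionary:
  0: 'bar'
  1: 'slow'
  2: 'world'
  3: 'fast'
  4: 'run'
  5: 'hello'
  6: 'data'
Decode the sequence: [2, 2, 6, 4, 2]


Look up each index in the dictionary:
  2 -> 'world'
  2 -> 'world'
  6 -> 'data'
  4 -> 'run'
  2 -> 'world'

Decoded: "world world data run world"


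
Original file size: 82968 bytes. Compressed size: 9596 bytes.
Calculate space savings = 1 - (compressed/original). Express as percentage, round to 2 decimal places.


ratio = compressed/original = 9596/82968 = 0.115659
savings = 1 - ratio = 1 - 0.115659 = 0.884341
as a percentage: 0.884341 * 100 = 88.43%

Space savings = 1 - 9596/82968 = 88.43%


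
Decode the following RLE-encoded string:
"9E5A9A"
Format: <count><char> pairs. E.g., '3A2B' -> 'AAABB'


Expanding each <count><char> pair:
  9E -> 'EEEEEEEEE'
  5A -> 'AAAAA'
  9A -> 'AAAAAAAAA'

Decoded = EEEEEEEEEAAAAAAAAAAAAAA


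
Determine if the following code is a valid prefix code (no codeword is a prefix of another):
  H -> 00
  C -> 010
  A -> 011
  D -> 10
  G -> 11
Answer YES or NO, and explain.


Checking each pair (does one codeword prefix another?):
  H='00' vs C='010': no prefix
  H='00' vs A='011': no prefix
  H='00' vs D='10': no prefix
  H='00' vs G='11': no prefix
  C='010' vs H='00': no prefix
  C='010' vs A='011': no prefix
  C='010' vs D='10': no prefix
  C='010' vs G='11': no prefix
  A='011' vs H='00': no prefix
  A='011' vs C='010': no prefix
  A='011' vs D='10': no prefix
  A='011' vs G='11': no prefix
  D='10' vs H='00': no prefix
  D='10' vs C='010': no prefix
  D='10' vs A='011': no prefix
  D='10' vs G='11': no prefix
  G='11' vs H='00': no prefix
  G='11' vs C='010': no prefix
  G='11' vs A='011': no prefix
  G='11' vs D='10': no prefix
No violation found over all pairs.

YES -- this is a valid prefix code. No codeword is a prefix of any other codeword.


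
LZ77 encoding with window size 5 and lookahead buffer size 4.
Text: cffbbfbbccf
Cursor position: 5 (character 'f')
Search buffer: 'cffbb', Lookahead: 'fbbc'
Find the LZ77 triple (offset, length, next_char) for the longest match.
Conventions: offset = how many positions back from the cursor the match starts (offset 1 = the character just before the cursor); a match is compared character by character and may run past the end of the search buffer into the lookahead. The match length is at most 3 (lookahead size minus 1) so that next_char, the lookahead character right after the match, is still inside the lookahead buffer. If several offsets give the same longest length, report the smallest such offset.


Try each offset into the search buffer:
  offset=1 (pos 4, char 'b'): match length 0
  offset=2 (pos 3, char 'b'): match length 0
  offset=3 (pos 2, char 'f'): match length 3
  offset=4 (pos 1, char 'f'): match length 1
  offset=5 (pos 0, char 'c'): match length 0
Longest match has length 3 at offset 3.
next_char = character at position 5 + 3 = 8 -> 'c'

Best match: offset=3, length=3 (matching 'fbb' starting at position 2)
LZ77 triple: (3, 3, 'c')


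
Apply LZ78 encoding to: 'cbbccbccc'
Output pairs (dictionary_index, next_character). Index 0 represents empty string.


LZ78 encoding steps:
Dictionary: {0: ''}
Step 1: w='' (idx 0), next='c' -> output (0, 'c'), add 'c' as idx 1
Step 2: w='' (idx 0), next='b' -> output (0, 'b'), add 'b' as idx 2
Step 3: w='b' (idx 2), next='c' -> output (2, 'c'), add 'bc' as idx 3
Step 4: w='c' (idx 1), next='b' -> output (1, 'b'), add 'cb' as idx 4
Step 5: w='c' (idx 1), next='c' -> output (1, 'c'), add 'cc' as idx 5
Step 6: w='c' (idx 1), end of input -> output (1, '')


Encoded: [(0, 'c'), (0, 'b'), (2, 'c'), (1, 'b'), (1, 'c'), (1, '')]


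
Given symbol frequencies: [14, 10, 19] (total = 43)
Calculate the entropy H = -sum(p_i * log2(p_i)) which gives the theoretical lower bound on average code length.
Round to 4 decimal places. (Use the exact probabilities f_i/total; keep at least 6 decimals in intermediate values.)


Per-symbol terms -p_i * log2(p_i) with p_i = f_i/43:
  p = 14/43 = 0.325581: log2(p) = -1.618910, -p*log2(p) = 0.527087
  p = 10/43 = 0.232558: log2(p) = -2.104337, -p*log2(p) = 0.489381
  p = 19/43 = 0.441860: log2(p) = -1.178337, -p*log2(p) = 0.520661
H = 0.527087 + 0.489381 + 0.520661 = 1.537129

H = 1.5371 bits/symbol


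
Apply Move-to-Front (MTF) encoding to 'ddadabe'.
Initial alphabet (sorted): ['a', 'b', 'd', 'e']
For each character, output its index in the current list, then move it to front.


MTF encoding:
'd': index 2 in ['a', 'b', 'd', 'e'] -> ['d', 'a', 'b', 'e']
'd': index 0 in ['d', 'a', 'b', 'e'] -> ['d', 'a', 'b', 'e']
'a': index 1 in ['d', 'a', 'b', 'e'] -> ['a', 'd', 'b', 'e']
'd': index 1 in ['a', 'd', 'b', 'e'] -> ['d', 'a', 'b', 'e']
'a': index 1 in ['d', 'a', 'b', 'e'] -> ['a', 'd', 'b', 'e']
'b': index 2 in ['a', 'd', 'b', 'e'] -> ['b', 'a', 'd', 'e']
'e': index 3 in ['b', 'a', 'd', 'e'] -> ['e', 'b', 'a', 'd']


Output: [2, 0, 1, 1, 1, 2, 3]


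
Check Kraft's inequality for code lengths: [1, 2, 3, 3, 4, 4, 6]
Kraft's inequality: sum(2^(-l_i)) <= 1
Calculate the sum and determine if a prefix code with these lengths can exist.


Sum = 2^(-1) + 2^(-2) + 2^(-3) + 2^(-3) + 2^(-4) + 2^(-4) + 2^(-6)
    = 0.5 + 0.25 + 0.125 + 0.125 + 0.0625 + 0.0625 + 0.015625
    = 73/64 = 1.140625
Since 1.140625 > 1, Kraft's inequality is NOT satisfied.
A prefix code with these lengths CANNOT exist.

Kraft sum = 1.140625. Not satisfied.


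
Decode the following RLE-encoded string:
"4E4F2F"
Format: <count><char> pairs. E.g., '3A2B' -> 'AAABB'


Expanding each <count><char> pair:
  4E -> 'EEEE'
  4F -> 'FFFF'
  2F -> 'FF'

Decoded = EEEEFFFFFF


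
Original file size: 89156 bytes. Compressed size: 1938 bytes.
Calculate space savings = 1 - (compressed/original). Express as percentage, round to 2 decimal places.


ratio = compressed/original = 1938/89156 = 0.021737
savings = 1 - ratio = 1 - 0.021737 = 0.978263
as a percentage: 0.978263 * 100 = 97.83%

Space savings = 1 - 1938/89156 = 97.83%


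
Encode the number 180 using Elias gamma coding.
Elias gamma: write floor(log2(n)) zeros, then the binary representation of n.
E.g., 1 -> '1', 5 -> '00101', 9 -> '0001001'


num_bits = floor(log2(180)) + 1 = 8
leading_zeros = num_bits - 1 = 7
binary(180) = 10110100

Elias gamma(180) = '0000000' + '10110100' = 000000010110100 (15 bits)


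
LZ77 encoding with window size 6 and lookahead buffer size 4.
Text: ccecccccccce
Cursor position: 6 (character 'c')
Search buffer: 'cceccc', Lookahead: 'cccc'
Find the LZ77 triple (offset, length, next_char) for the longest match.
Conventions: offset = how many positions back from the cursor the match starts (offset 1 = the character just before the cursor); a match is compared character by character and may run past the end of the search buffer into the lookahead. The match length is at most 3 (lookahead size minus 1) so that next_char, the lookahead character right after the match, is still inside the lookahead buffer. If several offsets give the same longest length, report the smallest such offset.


Try each offset into the search buffer:
  offset=1 (pos 5, char 'c'): match length 3
  offset=2 (pos 4, char 'c'): match length 3
  offset=3 (pos 3, char 'c'): match length 3
  offset=4 (pos 2, char 'e'): match length 0
  offset=5 (pos 1, char 'c'): match length 1
  offset=6 (pos 0, char 'c'): match length 2
Longest match has length 3, found at offsets 1, 2, 3; take the smallest, offset 1.
next_char = character at position 6 + 3 = 9 -> 'c'

Best match: offset=1, length=3 (matching 'ccc' starting at position 5)
LZ77 triple: (1, 3, 'c')


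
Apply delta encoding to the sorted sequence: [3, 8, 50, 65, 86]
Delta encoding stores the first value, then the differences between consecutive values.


First value: 3
Deltas:
  8 - 3 = 5
  50 - 8 = 42
  65 - 50 = 15
  86 - 65 = 21


Delta encoded: [3, 5, 42, 15, 21]


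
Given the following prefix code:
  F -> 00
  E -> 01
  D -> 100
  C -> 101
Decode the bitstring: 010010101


Decoding step by step:
Bits 01 -> E
Bits 00 -> F
Bits 101 -> C
Bits 01 -> E


Decoded message: EFCE


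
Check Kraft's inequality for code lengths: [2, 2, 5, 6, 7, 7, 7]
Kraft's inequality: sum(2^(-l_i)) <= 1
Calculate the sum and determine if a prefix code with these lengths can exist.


Sum = 2^(-2) + 2^(-2) + 2^(-5) + 2^(-6) + 2^(-7) + 2^(-7) + 2^(-7)
    = 0.25 + 0.25 + 0.03125 + 0.015625 + 0.0078125 + 0.0078125 + 0.0078125
    = 73/128 = 0.5703125
Since 0.5703125 <= 1, Kraft's inequality IS satisfied.
A prefix code with these lengths CAN exist.

Kraft sum = 0.5703125. Satisfied.


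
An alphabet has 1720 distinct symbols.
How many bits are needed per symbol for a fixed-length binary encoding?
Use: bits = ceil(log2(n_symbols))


log2(1720) = 10.7482
Bracket: 2^10 = 1024 < 1720 <= 2^11 = 2048
So ceil(log2(1720)) = 11

bits = ceil(log2(1720)) = ceil(10.7482) = 11 bits


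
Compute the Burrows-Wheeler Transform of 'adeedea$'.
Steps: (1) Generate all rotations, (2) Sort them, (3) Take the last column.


Rotations (sorted):
  0: $adeedea -> last char: a
  1: a$adeede -> last char: e
  2: adeedea$ -> last char: $
  3: dea$adee -> last char: e
  4: deedea$a -> last char: a
  5: ea$adeed -> last char: d
  6: edea$ade -> last char: e
  7: eedea$ad -> last char: d


BWT = ae$eaded


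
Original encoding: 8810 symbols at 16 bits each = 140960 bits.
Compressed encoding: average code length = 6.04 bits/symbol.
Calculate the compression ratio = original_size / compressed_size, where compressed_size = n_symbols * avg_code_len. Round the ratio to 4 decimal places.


original_size = n_symbols * orig_bits = 8810 * 16 = 140960 bits
compressed_size = n_symbols * avg_code_len = 8810 * 6.04 = 53212.4 bits
ratio = original_size / compressed_size = 140960 / 53212.4 = 2.649

Compression ratio = 2.649


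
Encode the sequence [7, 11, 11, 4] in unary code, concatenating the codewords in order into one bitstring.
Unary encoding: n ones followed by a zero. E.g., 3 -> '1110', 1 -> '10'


Encode each number as n ones followed by a terminating 0:
  7 -> 11111110 (8 bits)
  11 -> 111111111110 (12 bits)
  11 -> 111111111110 (12 bits)
  4 -> 11110 (5 bits)
Total length = 8 + 12 + 12 + 5 = 37 bits.

Unary([7, 11, 11, 4]) = 1111111011111111111011111111111011110 (37 bits)


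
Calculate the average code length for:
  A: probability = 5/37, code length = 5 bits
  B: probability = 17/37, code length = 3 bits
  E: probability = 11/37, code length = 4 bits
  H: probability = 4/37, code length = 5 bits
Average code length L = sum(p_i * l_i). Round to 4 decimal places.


Weighted contributions p_i * l_i:
  A: (5/37) * 5 = 25/37
  B: (17/37) * 3 = 51/37
  E: (11/37) * 4 = 44/37
  H: (4/37) * 5 = 20/37
Sum = (25 + 51 + 44 + 20)/37 = 140/37

L = 140/37 = 3.7838 bits/symbol


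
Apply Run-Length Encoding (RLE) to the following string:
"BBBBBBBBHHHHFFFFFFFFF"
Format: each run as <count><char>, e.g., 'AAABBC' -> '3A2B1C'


Scanning runs left to right:
  i=0: run of 'B' x 8 -> '8B'
  i=8: run of 'H' x 4 -> '4H'
  i=12: run of 'F' x 9 -> '9F'

RLE = 8B4H9F


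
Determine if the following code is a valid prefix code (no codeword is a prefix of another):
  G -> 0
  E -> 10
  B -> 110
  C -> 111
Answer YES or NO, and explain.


Checking each pair (does one codeword prefix another?):
  G='0' vs E='10': no prefix
  G='0' vs B='110': no prefix
  G='0' vs C='111': no prefix
  E='10' vs G='0': no prefix
  E='10' vs B='110': no prefix
  E='10' vs C='111': no prefix
  B='110' vs G='0': no prefix
  B='110' vs E='10': no prefix
  B='110' vs C='111': no prefix
  C='111' vs G='0': no prefix
  C='111' vs E='10': no prefix
  C='111' vs B='110': no prefix
No violation found over all pairs.

YES -- this is a valid prefix code. No codeword is a prefix of any other codeword.


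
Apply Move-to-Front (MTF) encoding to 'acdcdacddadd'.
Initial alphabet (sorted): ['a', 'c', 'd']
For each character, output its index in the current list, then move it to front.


MTF encoding:
'a': index 0 in ['a', 'c', 'd'] -> ['a', 'c', 'd']
'c': index 1 in ['a', 'c', 'd'] -> ['c', 'a', 'd']
'd': index 2 in ['c', 'a', 'd'] -> ['d', 'c', 'a']
'c': index 1 in ['d', 'c', 'a'] -> ['c', 'd', 'a']
'd': index 1 in ['c', 'd', 'a'] -> ['d', 'c', 'a']
'a': index 2 in ['d', 'c', 'a'] -> ['a', 'd', 'c']
'c': index 2 in ['a', 'd', 'c'] -> ['c', 'a', 'd']
'd': index 2 in ['c', 'a', 'd'] -> ['d', 'c', 'a']
'd': index 0 in ['d', 'c', 'a'] -> ['d', 'c', 'a']
'a': index 2 in ['d', 'c', 'a'] -> ['a', 'd', 'c']
'd': index 1 in ['a', 'd', 'c'] -> ['d', 'a', 'c']
'd': index 0 in ['d', 'a', 'c'] -> ['d', 'a', 'c']


Output: [0, 1, 2, 1, 1, 2, 2, 2, 0, 2, 1, 0]


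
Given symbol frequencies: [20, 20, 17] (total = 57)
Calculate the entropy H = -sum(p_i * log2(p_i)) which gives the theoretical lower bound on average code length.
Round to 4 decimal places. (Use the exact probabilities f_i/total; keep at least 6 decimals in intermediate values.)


Per-symbol terms -p_i * log2(p_i) with p_i = f_i/57:
  p = 20/57 = 0.350877: log2(p) = -1.510962, -p*log2(p) = 0.530162
  p = 20/57 = 0.350877: log2(p) = -1.510962, -p*log2(p) = 0.530162
  p = 17/57 = 0.298246: log2(p) = -1.745427, -p*log2(p) = 0.520566
H = 0.530162 + 0.530162 + 0.520566 = 1.580890

H = 1.5809 bits/symbol


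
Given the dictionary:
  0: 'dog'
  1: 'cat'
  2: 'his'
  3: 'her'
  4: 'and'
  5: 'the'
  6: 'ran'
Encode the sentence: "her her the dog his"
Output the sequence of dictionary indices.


Look up each word in the dictionary:
  'her' -> 3
  'her' -> 3
  'the' -> 5
  'dog' -> 0
  'his' -> 2

Encoded: [3, 3, 5, 0, 2]


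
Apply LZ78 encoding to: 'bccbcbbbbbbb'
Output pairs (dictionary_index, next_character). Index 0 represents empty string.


LZ78 encoding steps:
Dictionary: {0: ''}
Step 1: w='' (idx 0), next='b' -> output (0, 'b'), add 'b' as idx 1
Step 2: w='' (idx 0), next='c' -> output (0, 'c'), add 'c' as idx 2
Step 3: w='c' (idx 2), next='b' -> output (2, 'b'), add 'cb' as idx 3
Step 4: w='cb' (idx 3), next='b' -> output (3, 'b'), add 'cbb' as idx 4
Step 5: w='b' (idx 1), next='b' -> output (1, 'b'), add 'bb' as idx 5
Step 6: w='bb' (idx 5), next='b' -> output (5, 'b'), add 'bbb' as idx 6


Encoded: [(0, 'b'), (0, 'c'), (2, 'b'), (3, 'b'), (1, 'b'), (5, 'b')]


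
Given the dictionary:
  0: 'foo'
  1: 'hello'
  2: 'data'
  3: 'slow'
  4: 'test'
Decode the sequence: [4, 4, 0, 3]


Look up each index in the dictionary:
  4 -> 'test'
  4 -> 'test'
  0 -> 'foo'
  3 -> 'slow'

Decoded: "test test foo slow"


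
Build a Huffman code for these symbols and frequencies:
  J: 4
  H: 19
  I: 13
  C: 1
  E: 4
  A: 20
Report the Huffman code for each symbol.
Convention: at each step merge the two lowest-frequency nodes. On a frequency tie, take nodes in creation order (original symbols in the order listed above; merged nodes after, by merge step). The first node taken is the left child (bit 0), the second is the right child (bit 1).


Huffman tree construction:
Step 1: Merge C(1) + J(4) = 5
Step 2: Merge E(4) + (C+J)(5) = 9
Step 3: Merge (E+(C+J))(9) + I(13) = 22
Step 4: Merge H(19) + A(20) = 39
Step 5: Merge ((E+(C+J))+I)(22) + (H+A)(39) = 61
Read each symbol's code off the tree from the root (left child = 0, right child = 1).

Codes:
  J: 0011 (length 4)
  H: 10 (length 2)
  I: 01 (length 2)
  C: 0010 (length 4)
  E: 000 (length 3)
  A: 11 (length 2)
Average code length: 136/61 = 2.2295 bits/symbol


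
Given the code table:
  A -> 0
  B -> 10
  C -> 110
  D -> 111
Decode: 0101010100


Decoding:
0 -> A
10 -> B
10 -> B
10 -> B
10 -> B
0 -> A


Result: ABBBBA


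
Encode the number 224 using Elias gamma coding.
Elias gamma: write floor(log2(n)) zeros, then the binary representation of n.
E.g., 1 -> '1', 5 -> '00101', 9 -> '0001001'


num_bits = floor(log2(224)) + 1 = 8
leading_zeros = num_bits - 1 = 7
binary(224) = 11100000

Elias gamma(224) = '0000000' + '11100000' = 000000011100000 (15 bits)


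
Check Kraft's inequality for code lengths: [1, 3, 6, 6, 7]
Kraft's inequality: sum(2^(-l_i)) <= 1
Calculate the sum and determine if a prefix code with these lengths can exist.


Sum = 2^(-1) + 2^(-3) + 2^(-6) + 2^(-6) + 2^(-7)
    = 0.5 + 0.125 + 0.015625 + 0.015625 + 0.0078125
    = 85/128 = 0.6640625
Since 0.6640625 <= 1, Kraft's inequality IS satisfied.
A prefix code with these lengths CAN exist.

Kraft sum = 0.6640625. Satisfied.


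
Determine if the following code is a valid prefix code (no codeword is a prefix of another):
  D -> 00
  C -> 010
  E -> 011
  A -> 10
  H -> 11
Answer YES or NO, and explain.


Checking each pair (does one codeword prefix another?):
  D='00' vs C='010': no prefix
  D='00' vs E='011': no prefix
  D='00' vs A='10': no prefix
  D='00' vs H='11': no prefix
  C='010' vs D='00': no prefix
  C='010' vs E='011': no prefix
  C='010' vs A='10': no prefix
  C='010' vs H='11': no prefix
  E='011' vs D='00': no prefix
  E='011' vs C='010': no prefix
  E='011' vs A='10': no prefix
  E='011' vs H='11': no prefix
  A='10' vs D='00': no prefix
  A='10' vs C='010': no prefix
  A='10' vs E='011': no prefix
  A='10' vs H='11': no prefix
  H='11' vs D='00': no prefix
  H='11' vs C='010': no prefix
  H='11' vs E='011': no prefix
  H='11' vs A='10': no prefix
No violation found over all pairs.

YES -- this is a valid prefix code. No codeword is a prefix of any other codeword.


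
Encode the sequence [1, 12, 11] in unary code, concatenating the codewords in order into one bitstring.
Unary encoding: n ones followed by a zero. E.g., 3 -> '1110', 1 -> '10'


Encode each number as n ones followed by a terminating 0:
  1 -> 10 (2 bits)
  12 -> 1111111111110 (13 bits)
  11 -> 111111111110 (12 bits)
Total length = 2 + 13 + 12 = 27 bits.

Unary([1, 12, 11]) = 101111111111110111111111110 (27 bits)


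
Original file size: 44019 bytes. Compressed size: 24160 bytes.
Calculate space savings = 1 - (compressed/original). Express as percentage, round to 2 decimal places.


ratio = compressed/original = 24160/44019 = 0.548854
savings = 1 - ratio = 1 - 0.548854 = 0.451146
as a percentage: 0.451146 * 100 = 45.11%

Space savings = 1 - 24160/44019 = 45.11%


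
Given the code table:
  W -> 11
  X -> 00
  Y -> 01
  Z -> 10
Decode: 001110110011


Decoding:
00 -> X
11 -> W
10 -> Z
11 -> W
00 -> X
11 -> W


Result: XWZWXW


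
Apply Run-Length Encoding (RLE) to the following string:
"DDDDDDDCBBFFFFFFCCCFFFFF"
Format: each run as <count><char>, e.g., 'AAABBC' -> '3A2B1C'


Scanning runs left to right:
  i=0: run of 'D' x 7 -> '7D'
  i=7: run of 'C' x 1 -> '1C'
  i=8: run of 'B' x 2 -> '2B'
  i=10: run of 'F' x 6 -> '6F'
  i=16: run of 'C' x 3 -> '3C'
  i=19: run of 'F' x 5 -> '5F'

RLE = 7D1C2B6F3C5F


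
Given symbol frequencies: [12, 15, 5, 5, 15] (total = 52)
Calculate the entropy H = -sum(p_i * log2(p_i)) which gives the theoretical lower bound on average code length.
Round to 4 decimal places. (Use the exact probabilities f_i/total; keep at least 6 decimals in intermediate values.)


Per-symbol terms -p_i * log2(p_i) with p_i = f_i/52:
  p = 12/52 = 0.230769: log2(p) = -2.115477, -p*log2(p) = 0.488187
  p = 15/52 = 0.288462: log2(p) = -1.793549, -p*log2(p) = 0.517370
  p = 5/52 = 0.096154: log2(p) = -3.378512, -p*log2(p) = 0.324857
  p = 5/52 = 0.096154: log2(p) = -3.378512, -p*log2(p) = 0.324857
  p = 15/52 = 0.288462: log2(p) = -1.793549, -p*log2(p) = 0.517370
H = 0.488187 + 0.517370 + 0.324857 + 0.324857 + 0.517370 = 2.172641

H = 2.1726 bits/symbol


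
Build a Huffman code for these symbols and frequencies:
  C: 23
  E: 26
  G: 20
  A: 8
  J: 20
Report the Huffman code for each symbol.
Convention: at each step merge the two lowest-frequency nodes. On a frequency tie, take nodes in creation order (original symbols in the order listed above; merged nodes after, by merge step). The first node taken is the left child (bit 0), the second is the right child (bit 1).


Huffman tree construction:
Step 1: Merge A(8) + G(20) = 28
Step 2: Merge J(20) + C(23) = 43
Step 3: Merge E(26) + (A+G)(28) = 54
Step 4: Merge (J+C)(43) + (E+(A+G))(54) = 97
Read each symbol's code off the tree from the root (left child = 0, right child = 1).

Codes:
  C: 01 (length 2)
  E: 10 (length 2)
  G: 111 (length 3)
  A: 110 (length 3)
  J: 00 (length 2)
Average code length: 222/97 = 2.2887 bits/symbol


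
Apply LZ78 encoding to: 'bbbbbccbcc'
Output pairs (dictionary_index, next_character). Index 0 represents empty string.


LZ78 encoding steps:
Dictionary: {0: ''}
Step 1: w='' (idx 0), next='b' -> output (0, 'b'), add 'b' as idx 1
Step 2: w='b' (idx 1), next='b' -> output (1, 'b'), add 'bb' as idx 2
Step 3: w='bb' (idx 2), next='c' -> output (2, 'c'), add 'bbc' as idx 3
Step 4: w='' (idx 0), next='c' -> output (0, 'c'), add 'c' as idx 4
Step 5: w='b' (idx 1), next='c' -> output (1, 'c'), add 'bc' as idx 5
Step 6: w='c' (idx 4), end of input -> output (4, '')


Encoded: [(0, 'b'), (1, 'b'), (2, 'c'), (0, 'c'), (1, 'c'), (4, '')]


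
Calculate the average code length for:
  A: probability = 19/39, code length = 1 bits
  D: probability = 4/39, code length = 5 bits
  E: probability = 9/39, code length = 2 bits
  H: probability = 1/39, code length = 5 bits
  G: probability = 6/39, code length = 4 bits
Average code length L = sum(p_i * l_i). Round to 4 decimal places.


Weighted contributions p_i * l_i:
  A: (19/39) * 1 = 19/39
  D: (4/39) * 5 = 20/39
  E: (9/39) * 2 = 18/39
  H: (1/39) * 5 = 5/39
  G: (6/39) * 4 = 24/39
Sum = (19 + 20 + 18 + 5 + 24)/39 = 86/39

L = 86/39 = 2.2051 bits/symbol


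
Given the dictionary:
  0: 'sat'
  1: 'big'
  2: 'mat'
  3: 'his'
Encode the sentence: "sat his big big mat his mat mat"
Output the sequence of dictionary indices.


Look up each word in the dictionary:
  'sat' -> 0
  'his' -> 3
  'big' -> 1
  'big' -> 1
  'mat' -> 2
  'his' -> 3
  'mat' -> 2
  'mat' -> 2

Encoded: [0, 3, 1, 1, 2, 3, 2, 2]


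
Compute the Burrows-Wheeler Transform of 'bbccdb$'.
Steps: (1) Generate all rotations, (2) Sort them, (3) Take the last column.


Rotations (sorted):
  0: $bbccdb -> last char: b
  1: b$bbccd -> last char: d
  2: bbccdb$ -> last char: $
  3: bccdb$b -> last char: b
  4: ccdb$bb -> last char: b
  5: cdb$bbc -> last char: c
  6: db$bbcc -> last char: c


BWT = bd$bbcc


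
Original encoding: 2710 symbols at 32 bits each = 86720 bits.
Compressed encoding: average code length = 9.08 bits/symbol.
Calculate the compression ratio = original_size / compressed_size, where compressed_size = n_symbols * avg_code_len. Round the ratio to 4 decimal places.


original_size = n_symbols * orig_bits = 2710 * 32 = 86720 bits
compressed_size = n_symbols * avg_code_len = 2710 * 9.08 = 24606.8 bits
ratio = original_size / compressed_size = 86720 / 24606.8 = 3.5242

Compression ratio = 3.5242


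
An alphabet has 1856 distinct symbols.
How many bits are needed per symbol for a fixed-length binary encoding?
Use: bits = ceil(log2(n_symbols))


log2(1856) = 10.858
Bracket: 2^10 = 1024 < 1856 <= 2^11 = 2048
So ceil(log2(1856)) = 11

bits = ceil(log2(1856)) = ceil(10.858) = 11 bits


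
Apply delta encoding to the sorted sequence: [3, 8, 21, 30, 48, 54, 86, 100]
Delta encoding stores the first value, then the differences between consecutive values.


First value: 3
Deltas:
  8 - 3 = 5
  21 - 8 = 13
  30 - 21 = 9
  48 - 30 = 18
  54 - 48 = 6
  86 - 54 = 32
  100 - 86 = 14


Delta encoded: [3, 5, 13, 9, 18, 6, 32, 14]


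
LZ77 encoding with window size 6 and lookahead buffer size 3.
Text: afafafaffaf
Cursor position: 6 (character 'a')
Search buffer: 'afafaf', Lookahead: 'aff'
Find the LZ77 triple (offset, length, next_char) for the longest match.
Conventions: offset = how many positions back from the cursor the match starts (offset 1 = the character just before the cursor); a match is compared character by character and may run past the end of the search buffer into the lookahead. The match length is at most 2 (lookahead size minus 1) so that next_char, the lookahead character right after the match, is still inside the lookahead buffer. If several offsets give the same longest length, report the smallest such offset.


Try each offset into the search buffer:
  offset=1 (pos 5, char 'f'): match length 0
  offset=2 (pos 4, char 'a'): match length 2
  offset=3 (pos 3, char 'f'): match length 0
  offset=4 (pos 2, char 'a'): match length 2
  offset=5 (pos 1, char 'f'): match length 0
  offset=6 (pos 0, char 'a'): match length 2
Longest match has length 2, found at offsets 2, 4, 6; take the smallest, offset 2.
next_char = character at position 6 + 2 = 8 -> 'f'

Best match: offset=2, length=2 (matching 'af' starting at position 4)
LZ77 triple: (2, 2, 'f')


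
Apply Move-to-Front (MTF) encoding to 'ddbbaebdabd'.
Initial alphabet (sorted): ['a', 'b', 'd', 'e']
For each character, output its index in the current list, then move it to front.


MTF encoding:
'd': index 2 in ['a', 'b', 'd', 'e'] -> ['d', 'a', 'b', 'e']
'd': index 0 in ['d', 'a', 'b', 'e'] -> ['d', 'a', 'b', 'e']
'b': index 2 in ['d', 'a', 'b', 'e'] -> ['b', 'd', 'a', 'e']
'b': index 0 in ['b', 'd', 'a', 'e'] -> ['b', 'd', 'a', 'e']
'a': index 2 in ['b', 'd', 'a', 'e'] -> ['a', 'b', 'd', 'e']
'e': index 3 in ['a', 'b', 'd', 'e'] -> ['e', 'a', 'b', 'd']
'b': index 2 in ['e', 'a', 'b', 'd'] -> ['b', 'e', 'a', 'd']
'd': index 3 in ['b', 'e', 'a', 'd'] -> ['d', 'b', 'e', 'a']
'a': index 3 in ['d', 'b', 'e', 'a'] -> ['a', 'd', 'b', 'e']
'b': index 2 in ['a', 'd', 'b', 'e'] -> ['b', 'a', 'd', 'e']
'd': index 2 in ['b', 'a', 'd', 'e'] -> ['d', 'b', 'a', 'e']


Output: [2, 0, 2, 0, 2, 3, 2, 3, 3, 2, 2]
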